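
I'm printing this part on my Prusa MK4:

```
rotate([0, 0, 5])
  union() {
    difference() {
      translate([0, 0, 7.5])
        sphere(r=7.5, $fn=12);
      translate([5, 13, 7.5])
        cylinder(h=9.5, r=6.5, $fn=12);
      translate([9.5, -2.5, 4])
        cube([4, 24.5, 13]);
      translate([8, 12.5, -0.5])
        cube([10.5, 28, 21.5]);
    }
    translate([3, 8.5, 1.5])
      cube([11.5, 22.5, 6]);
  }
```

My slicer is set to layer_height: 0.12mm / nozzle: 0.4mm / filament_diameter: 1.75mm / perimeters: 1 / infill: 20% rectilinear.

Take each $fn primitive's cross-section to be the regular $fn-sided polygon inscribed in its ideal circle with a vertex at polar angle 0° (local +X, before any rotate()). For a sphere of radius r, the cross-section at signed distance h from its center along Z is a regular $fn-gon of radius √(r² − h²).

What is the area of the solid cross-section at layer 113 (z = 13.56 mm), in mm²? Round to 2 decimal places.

At z = 13.56 mm: the sphere: section is a regular 12-gon, circumradius = √(r²−h²) = √(7.5²−6.06²) = 4.419 (area = (12/2)·4.419²·sin(360°/12) = 58.58 mm²); the r=6.5 cylinder at (5, 13) gives a regular 12-gon of circumradius 6.5 (constant along its height) (area = (12/2)·6.500²·sin(360°/12) = 126.75 mm²); the 4×24.5 cube at (9.5, -2.5) contributes its full rectangle (area 98.00 mm²); the 10.5×28 cube at (8, 12.5) contributes its full rectangle (area 294.00 mm²); Subtracting the remaining from the first: starting from the r=7.5 sphere (58.58 mm²), the r=6.5 cylinder at (5, 13) misses the remaining region (no effect); the 4×24.5 cube at (9.5, -2.5) misses the remaining region (no effect); the 10.5×28 cube at (8, 12.5) misses the remaining region (no effect) — area = 58.58 mm²; the cube at (3, 8.5) does not reach this height (z outside [1.5, 7.5]); Taking the union: only the result so far is present, so the union is just that shape — area = 58.58 mm²; (whole slice rotated 5° about Z — lengths, areas and connectivity unchanged). Overall, the cross-section is a single solid region. Net area = 58.58 mm².

58.58 mm²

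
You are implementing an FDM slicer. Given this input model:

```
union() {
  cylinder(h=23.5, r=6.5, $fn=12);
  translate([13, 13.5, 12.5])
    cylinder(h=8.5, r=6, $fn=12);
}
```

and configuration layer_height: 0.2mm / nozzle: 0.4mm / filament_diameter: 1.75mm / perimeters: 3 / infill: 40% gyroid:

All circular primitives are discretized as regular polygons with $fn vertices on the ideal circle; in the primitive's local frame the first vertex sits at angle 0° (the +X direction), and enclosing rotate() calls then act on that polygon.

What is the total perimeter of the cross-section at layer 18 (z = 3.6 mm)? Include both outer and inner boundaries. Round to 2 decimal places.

40.38 mm

At z = 3.6 mm: the r=6.5 cylinder contributes a regular 12-gon of circumradius 6.5 (perimeter = 2·12·6.500·sin(180°/12) = 40.38 mm); the cylinder at (13, 13.5) is absent (z outside [12.5, 21]); Taking the union: only the r=6.5 cylinder is present, so the union is just that shape — boundary = 40.38 mm. Overall, the cross-section is a single solid region. Total boundary length (outer) = 40.38 mm.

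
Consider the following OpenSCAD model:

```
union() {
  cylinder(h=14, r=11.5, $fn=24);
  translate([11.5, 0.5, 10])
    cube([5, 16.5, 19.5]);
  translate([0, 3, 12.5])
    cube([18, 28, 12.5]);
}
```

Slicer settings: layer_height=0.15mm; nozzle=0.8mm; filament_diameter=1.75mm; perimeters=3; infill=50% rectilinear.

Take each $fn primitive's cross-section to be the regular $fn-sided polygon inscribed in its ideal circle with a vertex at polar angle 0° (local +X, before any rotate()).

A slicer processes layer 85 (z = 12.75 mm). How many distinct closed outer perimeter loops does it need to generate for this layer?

1

At z = 12.75 mm: the r=11.5 cylinder gives a regular 24-gon of circumradius 11.5 (constant along its height); the 5×16.5 cube at (11.5, 0.5) contributes its full rectangle; the 18×28 cube at (0, 3) contributes its full rectangle; Taking the union: the regions partially overlap (shared area 138.78 mm²), so overlapping operands fuse into one piece — 1 connected region. The result has 1 disconnected region.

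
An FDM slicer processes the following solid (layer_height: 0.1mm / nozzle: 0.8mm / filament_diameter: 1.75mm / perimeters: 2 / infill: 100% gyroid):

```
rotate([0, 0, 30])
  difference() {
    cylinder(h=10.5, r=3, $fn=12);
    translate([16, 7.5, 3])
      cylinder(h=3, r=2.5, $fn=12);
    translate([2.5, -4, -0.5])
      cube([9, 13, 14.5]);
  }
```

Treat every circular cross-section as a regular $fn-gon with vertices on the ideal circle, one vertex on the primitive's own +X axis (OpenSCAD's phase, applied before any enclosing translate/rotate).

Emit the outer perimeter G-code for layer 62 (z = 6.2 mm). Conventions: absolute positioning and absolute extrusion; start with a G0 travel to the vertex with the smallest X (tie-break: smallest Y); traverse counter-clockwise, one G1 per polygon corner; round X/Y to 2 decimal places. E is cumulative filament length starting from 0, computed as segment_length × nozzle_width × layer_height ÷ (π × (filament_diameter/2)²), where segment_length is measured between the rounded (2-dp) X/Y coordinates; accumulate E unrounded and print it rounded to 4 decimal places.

G0 X-3.00 Y0.00 Z6.20
G1 X-2.60 Y-1.50 E0.0516
G1 X-1.50 Y-2.60 E0.1034
G1 X0.00 Y-3.00 E0.1550
G1 X1.50 Y-2.60 E0.2066
G1 X2.60 Y-1.50 E0.2584
G1 X2.96 Y-0.13 E0.3055
G1 X1.37 Y2.63 E0.4114
G1 X0.00 Y3.00 E0.4586
G1 X-1.50 Y2.60 E0.5103
G1 X-2.60 Y1.50 E0.5620
G1 X-3.00 Y0.00 E0.6136

At z = 6.2 mm: the r=3 cylinder contributes a regular 12-gon of circumradius 3; the cylinder at (16, 7.5) does not reach this height (z outside [3, 6]); the 9×13 cube at (2.5, -4) contributes its full rectangle; After the difference (first − rest): starting from the r=3 cylinder, the 9×13 cube at (2.5, -4) partially overlaps it — only the 0.91 mm² overlap (of its 117.00 mm²) is removed, clipping the outline — 1 connected region; (rotated 30° about Z; rotation is an isometry so areas/perimeters/island counts are preserved). The outline is a single polygon with 11 vertices. Extrusion per mm of travel: 0.8 × 0.1 / (π × 0.875²) = 0.033260. Accumulating E over each segment gives final E = 0.6136.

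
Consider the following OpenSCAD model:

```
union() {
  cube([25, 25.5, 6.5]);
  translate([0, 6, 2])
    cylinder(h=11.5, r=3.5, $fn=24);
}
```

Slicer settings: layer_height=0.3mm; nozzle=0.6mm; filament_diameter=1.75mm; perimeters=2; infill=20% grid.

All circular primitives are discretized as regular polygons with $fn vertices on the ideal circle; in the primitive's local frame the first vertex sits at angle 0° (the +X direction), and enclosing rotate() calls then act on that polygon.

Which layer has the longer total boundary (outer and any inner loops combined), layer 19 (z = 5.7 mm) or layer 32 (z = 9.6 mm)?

layer 19 (z = 5.7 mm)

Layer 19 (z = 5.7): the 25×25.5 cube contributes its full rectangle (perimeter 101.00 mm); the cylinder at (0, 6): section is a regular 24-gon, circumradius r=3.5 (perimeter = 2·24·3.500·sin(180°/24) = 21.93 mm); Combining (union): the regions partially overlap (shared area 19.02 mm²), so the edge portions inside another operand are dropped and the merged outline is re-measured after clipping — boundary = 104.96 mm. So its perimeter = 104.96 mm. Layer 32 (z = 9.6): the cube is absent (z outside [0, 6.5]); the cylinder at (0, 6): section is a regular 24-gon, circumradius r=3.5 (perimeter = 2·24·3.500·sin(180°/24) = 21.93 mm); Merging all regions: only the r=3.5 cylinder at (0, 6) is present, so the union is just that shape — boundary = 21.93 mm. So its perimeter = 21.93 mm. Layer 19 is larger (104.96 vs 21.93 mm).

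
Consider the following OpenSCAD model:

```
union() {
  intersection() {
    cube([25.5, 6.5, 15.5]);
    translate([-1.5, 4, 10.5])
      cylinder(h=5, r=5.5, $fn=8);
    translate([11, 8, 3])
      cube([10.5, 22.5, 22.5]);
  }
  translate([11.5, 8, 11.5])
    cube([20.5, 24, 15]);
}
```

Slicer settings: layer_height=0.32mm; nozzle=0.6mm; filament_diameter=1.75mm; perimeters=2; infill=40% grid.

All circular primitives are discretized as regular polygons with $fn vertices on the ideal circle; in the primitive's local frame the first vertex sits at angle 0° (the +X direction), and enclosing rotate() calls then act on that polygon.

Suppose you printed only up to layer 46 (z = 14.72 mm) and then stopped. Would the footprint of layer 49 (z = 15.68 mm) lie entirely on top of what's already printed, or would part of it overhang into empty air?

entirely on top

Compare the two slices. At z = 14.72: the 25.5×6.5 cube contributes its full rectangle (area 165.75 mm²); the cylinder at (-1.5, 4): section is a regular 8-gon, circumradius r=5.5 (area = (8/2)·5.500²·sin(360°/8) = 85.56 mm²); the cube at (11, 8) (footprint 10.5×22.5) is included at this height (area 236.25 mm²); After intersecting: the r=5.5 cylinder at (-1.5, 4) partially overlaps the 25.5×6.5 cube; clipping to the common part keeps 21.38 mm²; the 10.5×22.5 cube at (11, 8) does not overlap the running intersection (empty) — nothing remains; the 20.5×24 cube at (11.5, 8) contributes its full rectangle (area 492.00 mm²); Taking the union: only the 20.5×24 cube at (11.5, 8) is present, so the union is just that shape — area = 492.00 mm². At z = 15.68: the cube is not intersected at this z (z outside [0, 15.5]); the cylinder at (-1.5, 4) does not reach this height (z outside [10.5, 15.5]); the cube at (11, 8) (footprint 10.5×22.5) is included at this height (area 236.25 mm²); Taking the intersection: at least one operand is absent at this height, so nothing remains; the cube at (11.5, 8) (footprint 20.5×24) is included at this height (area 492.00 mm²); Taking the union: only the 20.5×24 cube at (11.5, 8) is present, so the union is just that shape — area = 492.00 mm². Checking containment: the cross-section at z = 15.68 is a subset of the cross-section at z = 14.72.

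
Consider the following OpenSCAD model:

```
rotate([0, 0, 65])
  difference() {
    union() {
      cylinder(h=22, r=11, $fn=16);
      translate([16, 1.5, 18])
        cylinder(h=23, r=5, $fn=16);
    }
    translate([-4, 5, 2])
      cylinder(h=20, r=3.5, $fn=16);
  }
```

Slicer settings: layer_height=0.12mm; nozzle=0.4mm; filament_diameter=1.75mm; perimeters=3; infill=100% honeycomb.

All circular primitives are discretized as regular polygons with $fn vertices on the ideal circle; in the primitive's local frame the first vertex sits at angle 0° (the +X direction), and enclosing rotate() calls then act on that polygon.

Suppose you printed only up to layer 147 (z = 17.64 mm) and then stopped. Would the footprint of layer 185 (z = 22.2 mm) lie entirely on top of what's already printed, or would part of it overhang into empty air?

part overhangs

Compare the two slices. At z = 17.64: the r=11 cylinder contributes a regular 16-gon of circumradius 11 (area = (16/2)·11.000²·sin(360°/16) = 370.44 mm²); the cylinder at (16, 1.5) is absent (z outside [18, 41]); Merging all regions: only the r=11 cylinder is present, so the union is just that shape — area = 370.44 mm²; the r=3.5 cylinder at (-4, 5) contributes a regular 16-gon of circumradius 3.5 (area = (16/2)·3.500²·sin(360°/16) = 37.50 mm²); Subtracting the remaining from the first: starting from that combined region (370.44 mm²), the r=3.5 cylinder at (-4, 5) lies wholly inside it (removes its full 37.50 mm² and its 21.85 mm outline becomes a hole wall) — area = 332.93 mm²; (whole slice rotated 65° about Z — lengths, areas and connectivity unchanged). At z = 22.2: the cylinder is absent (z outside [0, 22]); the r=5 cylinder at (16, 1.5) gives a regular 16-gon of circumradius 5 (constant along its height) (area = (16/2)·5.000²·sin(360°/16) = 76.54 mm²); Taking the union: only the r=5 cylinder at (16, 1.5) is present, so the union is just that shape — area = 76.54 mm²; the cylinder at (-4, 5) is absent (z outside [2, 22]); After the difference (first − rest): none of the subtracted shapes is present at this height, so the result so far is unchanged — area = 76.54 mm²; (whole slice rotated 65° about Z — lengths, areas and connectivity unchanged). Checking containment: at z = 22.2 the cross-section extends beyond the z = 17.64 cross-section by about 76.54 mm².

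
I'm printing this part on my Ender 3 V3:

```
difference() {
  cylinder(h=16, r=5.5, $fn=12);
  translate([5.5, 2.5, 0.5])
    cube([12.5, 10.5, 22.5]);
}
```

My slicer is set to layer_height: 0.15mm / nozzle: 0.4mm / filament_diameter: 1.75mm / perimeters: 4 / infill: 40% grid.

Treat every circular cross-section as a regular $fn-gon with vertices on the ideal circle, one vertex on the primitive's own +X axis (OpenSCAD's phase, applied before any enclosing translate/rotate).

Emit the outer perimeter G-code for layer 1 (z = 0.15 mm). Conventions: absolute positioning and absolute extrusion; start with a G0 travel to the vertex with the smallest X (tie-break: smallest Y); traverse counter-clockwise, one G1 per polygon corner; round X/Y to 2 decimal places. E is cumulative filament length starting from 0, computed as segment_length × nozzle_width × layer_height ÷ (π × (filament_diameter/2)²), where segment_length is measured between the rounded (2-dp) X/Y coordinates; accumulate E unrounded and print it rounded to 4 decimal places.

At z = 0.15 mm: the r=5.5 cylinder contributes a regular 12-gon of circumradius 5.5; the cube at (5.5, 2.5) is absent (z outside [0.5, 23]); Taking the first minus the rest: none of the subtracted shapes is present at this height, so the r=5.5 cylinder is unchanged — 1 connected region. The outline is a single polygon with 12 vertices. Extrusion per mm of travel: 0.4 × 0.15 / (π × 0.875²) = 0.024945. Accumulating E over each segment gives final E = 0.8519.

G0 X-5.50 Y0.00 Z0.15
G1 X-4.76 Y-2.75 E0.0710
G1 X-2.75 Y-4.76 E0.1419
G1 X0.00 Y-5.50 E0.2130
G1 X2.75 Y-4.76 E0.2840
G1 X4.76 Y-2.75 E0.3549
G1 X5.50 Y0.00 E0.4260
G1 X4.76 Y2.75 E0.4970
G1 X2.75 Y4.76 E0.5679
G1 X0.00 Y5.50 E0.6390
G1 X-2.75 Y4.76 E0.7100
G1 X-4.76 Y2.75 E0.7809
G1 X-5.50 Y0.00 E0.8519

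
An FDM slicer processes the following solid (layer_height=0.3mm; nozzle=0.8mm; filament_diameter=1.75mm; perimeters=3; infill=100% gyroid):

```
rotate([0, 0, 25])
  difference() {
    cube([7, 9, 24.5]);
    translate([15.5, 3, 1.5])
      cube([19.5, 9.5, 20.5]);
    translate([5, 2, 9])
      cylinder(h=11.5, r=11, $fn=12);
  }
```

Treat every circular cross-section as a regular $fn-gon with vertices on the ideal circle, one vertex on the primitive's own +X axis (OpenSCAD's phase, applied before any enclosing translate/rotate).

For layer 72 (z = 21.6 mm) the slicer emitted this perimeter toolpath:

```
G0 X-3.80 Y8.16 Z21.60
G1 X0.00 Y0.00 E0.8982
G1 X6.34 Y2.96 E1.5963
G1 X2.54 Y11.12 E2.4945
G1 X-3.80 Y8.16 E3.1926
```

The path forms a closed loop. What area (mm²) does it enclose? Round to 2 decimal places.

Apply the shoelace formula to the sequence of (X, Y) vertices; enclosed area = 62.98 mm².

62.98 mm²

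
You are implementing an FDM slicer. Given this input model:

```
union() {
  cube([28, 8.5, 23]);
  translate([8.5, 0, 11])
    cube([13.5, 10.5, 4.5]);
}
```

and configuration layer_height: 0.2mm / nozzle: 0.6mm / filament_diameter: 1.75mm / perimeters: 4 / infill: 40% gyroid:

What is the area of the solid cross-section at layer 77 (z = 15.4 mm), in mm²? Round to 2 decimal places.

265.00 mm²

At z = 15.4 mm: the 28×8.5 cube contributes its full rectangle (area 238.00 mm²); the 13.5×10.5 cube at (8.5, 0) contributes its full rectangle (area 141.75 mm²); Taking the union: the regions partially overlap — summed areas 379.75 mm² minus the doubly-counted overlap 114.75 mm² gives 265.00 mm² — area = 265.00 mm². Overall, the cross-section is a single solid region. Net area = 265.00 mm².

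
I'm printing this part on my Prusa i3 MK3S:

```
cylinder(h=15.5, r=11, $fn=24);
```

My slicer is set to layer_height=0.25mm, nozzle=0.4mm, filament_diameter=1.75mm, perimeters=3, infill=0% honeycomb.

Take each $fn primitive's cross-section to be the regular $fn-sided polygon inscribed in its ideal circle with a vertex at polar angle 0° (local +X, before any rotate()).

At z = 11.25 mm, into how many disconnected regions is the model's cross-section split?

1

At z = 11.25 mm: the r=11 cylinder gives a regular 24-gon of circumradius 11 (constant along its height). The result has 1 disconnected region.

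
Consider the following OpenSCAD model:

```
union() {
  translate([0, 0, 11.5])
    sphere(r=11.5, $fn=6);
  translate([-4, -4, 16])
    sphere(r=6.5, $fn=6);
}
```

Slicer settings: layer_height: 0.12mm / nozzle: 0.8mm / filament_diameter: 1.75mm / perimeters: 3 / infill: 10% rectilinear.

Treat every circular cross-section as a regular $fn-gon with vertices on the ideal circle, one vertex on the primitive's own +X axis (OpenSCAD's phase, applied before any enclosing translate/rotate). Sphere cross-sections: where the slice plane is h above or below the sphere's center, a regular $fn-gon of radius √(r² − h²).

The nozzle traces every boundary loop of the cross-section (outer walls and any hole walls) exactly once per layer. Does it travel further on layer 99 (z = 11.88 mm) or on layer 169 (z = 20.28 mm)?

Layer 99 (z = 11.88): the sphere: section is a regular 6-gon, circumradius = √(r²−h²) = √(11.5²−0.38²) = 11.494 (perimeter = 2·6·11.494·sin(180°/6) = 68.96 mm); the r=6.5 sphere at (-4, -4) slices to a regular 6-gon of circumradius 5.027 (√(r²−h²) with h=4.12 from center) (perimeter = 2·6·5.027·sin(180°/6) = 30.16 mm); Merging all regions: the r=6.5 sphere at (-4, -4) lies entirely inside the r=11.5 sphere, so the union is just the r=11.5 sphere — boundary = 68.96 mm. So its perimeter = 68.96 mm. Layer 169 (z = 20.28): the r=11.5 sphere slices to a regular 6-gon of circumradius 7.427 (√(r²−h²) with h=8.78 from center) (perimeter = 2·6·7.427·sin(180°/6) = 44.56 mm); the r=6.5 sphere at (-4, -4) slices to a regular 6-gon of circumradius 4.892 (√(r²−h²) with h=4.28 from center) (perimeter = 2·6·4.892·sin(180°/6) = 29.35 mm); Merging all regions: the regions partially overlap (shared area 36.12 mm²), so the edge portions inside another operand are dropped and the merged outline is re-measured after clipping — boundary = 50.42 mm. So its perimeter = 50.42 mm. Layer 99 is larger (68.96 vs 50.42 mm).

layer 99 (z = 11.88 mm)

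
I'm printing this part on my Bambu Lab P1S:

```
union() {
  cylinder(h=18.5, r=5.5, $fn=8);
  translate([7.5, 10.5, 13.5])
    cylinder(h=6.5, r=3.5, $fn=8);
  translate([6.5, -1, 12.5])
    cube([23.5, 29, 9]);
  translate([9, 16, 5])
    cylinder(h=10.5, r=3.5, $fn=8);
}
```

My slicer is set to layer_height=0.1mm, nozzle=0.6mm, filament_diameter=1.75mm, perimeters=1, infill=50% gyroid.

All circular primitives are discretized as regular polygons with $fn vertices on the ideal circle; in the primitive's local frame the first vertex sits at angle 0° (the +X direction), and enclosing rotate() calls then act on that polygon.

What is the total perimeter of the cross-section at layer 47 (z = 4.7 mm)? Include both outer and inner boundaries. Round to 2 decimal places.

33.68 mm

At z = 4.7 mm: the r=5.5 cylinder gives a regular 8-gon of circumradius 5.5 (constant along its height) (perimeter = 2·8·5.500·sin(180°/8) = 33.68 mm); the cylinder at (7.5, 10.5) is not intersected at this z (z outside [13.5, 20]); the cube at (6.5, -1) is not intersected at this z (z outside [12.5, 21.5]); the cylinder at (9, 16) does not reach this height (z outside [5, 15.5]); Merging all regions: only the r=5.5 cylinder is present, so the union is just that shape — boundary = 33.68 mm. Overall, the cross-section is a single solid region. Total boundary length (outer) = 33.68 mm.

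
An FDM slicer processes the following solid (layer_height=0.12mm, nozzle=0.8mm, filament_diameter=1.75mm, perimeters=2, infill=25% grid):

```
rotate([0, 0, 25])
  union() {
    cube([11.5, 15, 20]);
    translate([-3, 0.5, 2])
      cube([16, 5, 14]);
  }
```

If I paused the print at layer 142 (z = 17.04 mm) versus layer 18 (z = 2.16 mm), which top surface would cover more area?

layer 18 (z = 2.16 mm)

Layer 142 (z = 17.04): the cube is present — its section is the full 11.5×15 rectangle (area 172.50 mm²); the cube at (-3, 0.5) is not intersected at this z (z outside [2, 16]); Merging all regions: only the 11.5×15 cube is present, so the union is just that shape — area = 172.50 mm²; (whole slice rotated 25° about Z — lengths, areas and connectivity unchanged). So its area = 172.50 mm². Layer 18 (z = 2.16): the 11.5×15 cube contributes its full rectangle (area 172.50 mm²); the 16×5 cube at (-3, 0.5) contributes its full rectangle (area 80.00 mm²); Combining (union): the regions partially overlap — summed areas 252.50 mm² minus the doubly-counted overlap 57.50 mm² gives 195.00 mm² — area = 195.00 mm²; (rotated 25° about Z; rotation is an isometry so areas/perimeters/island counts are preserved). So its area = 195.00 mm². Layer 18 is larger (195.00 vs 172.50 mm²).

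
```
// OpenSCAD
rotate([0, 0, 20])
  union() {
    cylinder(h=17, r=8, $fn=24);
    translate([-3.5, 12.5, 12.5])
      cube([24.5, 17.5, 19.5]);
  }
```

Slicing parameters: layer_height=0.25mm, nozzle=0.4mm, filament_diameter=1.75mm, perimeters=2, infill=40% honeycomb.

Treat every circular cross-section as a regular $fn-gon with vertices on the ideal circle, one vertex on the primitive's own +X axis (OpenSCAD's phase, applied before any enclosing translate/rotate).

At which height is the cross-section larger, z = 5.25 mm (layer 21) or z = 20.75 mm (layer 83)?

layer 83 (z = 20.75 mm)

Layer 21 (z = 5.25): the r=8 cylinder gives a regular 24-gon of circumradius 8 (constant along its height) (area = (24/2)·8.000²·sin(360°/24) = 198.77 mm²); the cube at (-3.5, 12.5) is absent (z outside [12.5, 32]); Merging all regions: only the r=8 cylinder is present, so the union is just that shape — area = 198.77 mm²; (rotated 20° about Z; rotation is an isometry so areas/perimeters/island counts are preserved). So its area = 198.77 mm². Layer 83 (z = 20.75): the cylinder does not reach this height (z outside [0, 17]); the cube at (-3.5, 12.5) (footprint 24.5×17.5) is included at this height (area 428.75 mm²); Merging all regions: only the 24.5×17.5 cube at (-3.5, 12.5) is present, so the union is just that shape — area = 428.75 mm²; (whole slice rotated 20° about Z — lengths, areas and connectivity unchanged). So its area = 428.75 mm². Layer 83 is larger (428.75 vs 198.77 mm²).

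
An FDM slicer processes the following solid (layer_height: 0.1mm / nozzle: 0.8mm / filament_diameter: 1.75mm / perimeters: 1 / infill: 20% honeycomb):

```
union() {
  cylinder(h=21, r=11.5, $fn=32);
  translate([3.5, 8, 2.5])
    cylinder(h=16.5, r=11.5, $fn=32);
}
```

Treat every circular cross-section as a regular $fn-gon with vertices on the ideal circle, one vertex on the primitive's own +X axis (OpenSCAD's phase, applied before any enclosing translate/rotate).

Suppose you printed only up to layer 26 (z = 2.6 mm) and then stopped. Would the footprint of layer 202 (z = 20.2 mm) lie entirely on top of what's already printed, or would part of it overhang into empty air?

entirely on top

Compare the two slices. At z = 2.6: the cylinder: section is a regular 32-gon, circumradius r=11.5 (area = (32/2)·11.500²·sin(360°/32) = 412.81 mm²); the cylinder at (3.5, 8): section is a regular 32-gon, circumradius r=11.5 (area = (32/2)·11.500²·sin(360°/32) = 412.81 mm²); Merging all regions: the regions partially overlap — summed areas 825.62 mm² minus the doubly-counted overlap 217.57 mm² gives 608.05 mm² — area = 608.05 mm². At z = 20.2: the cylinder: section is a regular 32-gon, circumradius r=11.5 (area = (32/2)·11.500²·sin(360°/32) = 412.81 mm²); the cylinder at (3.5, 8) is absent (z outside [2.5, 19]); Combining (union): only the r=11.5 cylinder is present, so the union is just that shape — area = 412.81 mm². Checking containment: the cross-section at z = 20.2 is a subset of the cross-section at z = 2.6.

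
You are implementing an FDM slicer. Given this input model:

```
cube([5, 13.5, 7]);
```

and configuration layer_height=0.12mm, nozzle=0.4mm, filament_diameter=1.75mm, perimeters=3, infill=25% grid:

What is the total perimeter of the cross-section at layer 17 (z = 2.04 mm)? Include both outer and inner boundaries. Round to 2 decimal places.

At z = 2.04 mm: the 5×13.5 cube contributes its full rectangle (perimeter 37.00 mm). Overall, the cross-section is a single solid region. Total boundary length (outer) = 37.00 mm.

37.00 mm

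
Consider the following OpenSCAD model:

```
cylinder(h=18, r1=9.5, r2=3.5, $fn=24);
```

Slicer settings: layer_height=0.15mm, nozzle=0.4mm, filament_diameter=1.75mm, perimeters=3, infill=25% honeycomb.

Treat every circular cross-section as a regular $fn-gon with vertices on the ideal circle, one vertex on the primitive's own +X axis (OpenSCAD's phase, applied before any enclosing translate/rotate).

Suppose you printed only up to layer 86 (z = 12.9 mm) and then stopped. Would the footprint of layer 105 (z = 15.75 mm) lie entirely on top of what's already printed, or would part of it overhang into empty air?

entirely on top

Compare the two slices. At z = 12.9: the cone (r1=9.5→r2=3.5) has section circumradius 5.200 here — a regular 24-gon (area = (24/2)·5.200²·sin(360°/24) = 83.98 mm²). At z = 15.75: the cone (r1=9.5→r2=3.5) has section circumradius 4.250 here — a regular 24-gon (area = (24/2)·4.250²·sin(360°/24) = 56.10 mm²). Checking containment: the cross-section at z = 15.75 is a subset of the cross-section at z = 12.9.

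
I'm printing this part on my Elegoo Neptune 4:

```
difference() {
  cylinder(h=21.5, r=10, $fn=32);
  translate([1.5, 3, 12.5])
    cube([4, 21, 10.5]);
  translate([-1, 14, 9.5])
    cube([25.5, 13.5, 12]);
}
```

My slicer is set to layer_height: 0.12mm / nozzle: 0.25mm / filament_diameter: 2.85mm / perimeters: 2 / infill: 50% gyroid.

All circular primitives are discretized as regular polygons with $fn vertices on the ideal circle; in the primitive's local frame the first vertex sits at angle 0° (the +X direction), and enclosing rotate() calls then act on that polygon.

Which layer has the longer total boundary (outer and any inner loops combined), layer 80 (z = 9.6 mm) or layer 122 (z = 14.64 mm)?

layer 122 (z = 14.64 mm)

Layer 80 (z = 9.6): the r=10 cylinder contributes a regular 32-gon of circumradius 10 (perimeter = 2·32·10.000·sin(180°/32) = 62.73 mm); the cube at (1.5, 3) is absent (z outside [12.5, 23]); the 25.5×13.5 cube at (-1, 14) contributes its full rectangle (perimeter 78.00 mm); Taking the first minus the rest: starting from the r=10 cylinder, the 25.5×13.5 cube at (-1, 14) misses the remaining region (no effect) — boundary = 62.73 mm. So its perimeter = 62.73 mm. Layer 122 (z = 14.64): the cylinder: section is a regular 32-gon, circumradius r=10 (perimeter = 2·32·10.000·sin(180°/32) = 62.73 mm); the cube at (1.5, 3) is present — its section is the full 4×21 rectangle (perimeter 50.00 mm); the 25.5×13.5 cube at (-1, 14) contributes its full rectangle (perimeter 78.00 mm); Subtracting the remaining from the first: starting from the r=10 cylinder, the 4×21 cube at (1.5, 3) partially overlaps it — only the 25.01 mm² overlap (of its 84.00 mm²) is removed, clipping the outline; the 25.5×13.5 cube at (-1, 14) misses the remaining region (no effect) — boundary = 74.62 mm. So its perimeter = 74.62 mm. Layer 122 is larger (74.62 vs 62.73 mm).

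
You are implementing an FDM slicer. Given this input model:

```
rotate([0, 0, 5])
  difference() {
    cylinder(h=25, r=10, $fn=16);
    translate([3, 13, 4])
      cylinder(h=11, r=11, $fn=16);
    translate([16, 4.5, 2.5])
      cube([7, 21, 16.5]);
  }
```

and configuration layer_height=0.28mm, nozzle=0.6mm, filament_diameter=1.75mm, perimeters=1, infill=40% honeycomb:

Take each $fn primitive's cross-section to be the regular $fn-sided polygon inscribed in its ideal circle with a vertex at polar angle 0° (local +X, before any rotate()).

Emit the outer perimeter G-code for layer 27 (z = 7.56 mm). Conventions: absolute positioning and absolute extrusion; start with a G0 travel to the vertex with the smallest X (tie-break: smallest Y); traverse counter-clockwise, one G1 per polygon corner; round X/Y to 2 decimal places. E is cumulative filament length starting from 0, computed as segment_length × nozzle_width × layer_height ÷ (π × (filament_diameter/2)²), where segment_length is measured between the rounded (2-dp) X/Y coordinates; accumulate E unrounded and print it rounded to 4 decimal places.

G0 X-9.96 Y-0.87 Z7.56
G1 X-8.87 Y-4.62 E0.2728
G1 X-6.43 Y-7.66 E0.5450
G1 X-3.01 Y-9.54 E0.8176
G1 X0.87 Y-9.96 E1.0902
G1 X4.62 Y-8.87 E1.3630
G1 X7.66 Y-6.43 E1.6352
G1 X9.54 Y-3.01 E1.9078
G1 X9.96 Y0.87 E2.1804
G1 X8.87 Y4.62 E2.4532
G1 X8.68 Y4.86 E2.4746
G1 X6.93 Y3.45 E2.6315
G1 X2.81 Y2.25 E2.9312
G1 X-1.45 Y2.72 E3.2306
G1 X-5.22 Y4.79 E3.5310
G1 X-6.97 Y6.98 E3.7268
G1 X-7.66 Y6.43 E3.7884
G1 X-9.54 Y3.01 E4.0610
G1 X-9.96 Y-0.87 E4.3336

At z = 7.56 mm: the r=10 cylinder contributes a regular 16-gon of circumradius 10; the r=11 cylinder at (3, 13) gives a regular 16-gon of circumradius 11 (constant along its height); the 7×21 cube at (16, 4.5) contributes its full rectangle; After the difference (first − rest): starting from the r=10 cylinder, the r=11 cylinder at (3, 13) partially overlaps it — only the 81.17 mm² overlap (of its 370.44 mm²) is removed, clipping the outline; the 7×21 cube at (16, 4.5) misses the remaining region (no effect) — 1 connected region; (rotated 5° about Z; rotation is an isometry so areas/perimeters/island counts are preserved). The outline is a single polygon with 18 vertices. Extrusion per mm of travel: 0.6 × 0.28 / (π × 0.875²) = 0.069846. Accumulating E over each segment gives final E = 4.3336.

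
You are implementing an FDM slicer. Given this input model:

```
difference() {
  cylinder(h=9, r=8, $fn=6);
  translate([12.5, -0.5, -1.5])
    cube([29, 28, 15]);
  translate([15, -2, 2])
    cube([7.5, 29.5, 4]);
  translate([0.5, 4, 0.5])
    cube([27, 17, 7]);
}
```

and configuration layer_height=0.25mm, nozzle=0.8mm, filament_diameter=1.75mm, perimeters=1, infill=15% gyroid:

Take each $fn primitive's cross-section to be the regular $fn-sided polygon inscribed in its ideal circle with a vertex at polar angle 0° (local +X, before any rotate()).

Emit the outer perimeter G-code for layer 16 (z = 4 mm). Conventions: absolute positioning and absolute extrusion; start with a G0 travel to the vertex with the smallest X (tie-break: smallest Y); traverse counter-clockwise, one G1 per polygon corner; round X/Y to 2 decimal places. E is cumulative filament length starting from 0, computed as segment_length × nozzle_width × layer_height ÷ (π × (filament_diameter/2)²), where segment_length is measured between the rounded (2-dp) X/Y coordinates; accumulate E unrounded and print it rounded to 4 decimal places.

G0 X-8.00 Y0.00 Z4.00
G1 X-4.00 Y-6.93 E0.6653
G1 X4.00 Y-6.93 E1.3305
G1 X8.00 Y0.00 E1.9959
G1 X5.69 Y4.00 E2.3799
G1 X0.50 Y4.00 E2.8115
G1 X0.50 Y6.93 E3.0551
G1 X-4.00 Y6.93 E3.4293
G1 X-8.00 Y0.00 E4.0946

At z = 4 mm: the r=8 cylinder contributes a regular 6-gon of circumradius 8; the 29×28 cube at (12.5, -0.5) contributes its full rectangle; the cube at (15, -2) (footprint 7.5×29.5) is included at this height; the cube at (0.5, 4) is present — its section is the full 27×17 rectangle; After the difference (first − rest): starting from the r=8 cylinder, the 29×28 cube at (12.5, -0.5) misses the remaining region (no effect); the 7.5×29.5 cube at (15, -2) misses the remaining region (no effect); the 27×17 cube at (0.5, 4) partially overlaps it — only the 12.72 mm² overlap (of its 459.00 mm²) is removed, clipping the outline — 1 connected region. The outline is a single polygon with 8 vertices. Extrusion per mm of travel: 0.8 × 0.25 / (π × 0.875²) = 0.083150. Accumulating E over each segment gives final E = 4.0946.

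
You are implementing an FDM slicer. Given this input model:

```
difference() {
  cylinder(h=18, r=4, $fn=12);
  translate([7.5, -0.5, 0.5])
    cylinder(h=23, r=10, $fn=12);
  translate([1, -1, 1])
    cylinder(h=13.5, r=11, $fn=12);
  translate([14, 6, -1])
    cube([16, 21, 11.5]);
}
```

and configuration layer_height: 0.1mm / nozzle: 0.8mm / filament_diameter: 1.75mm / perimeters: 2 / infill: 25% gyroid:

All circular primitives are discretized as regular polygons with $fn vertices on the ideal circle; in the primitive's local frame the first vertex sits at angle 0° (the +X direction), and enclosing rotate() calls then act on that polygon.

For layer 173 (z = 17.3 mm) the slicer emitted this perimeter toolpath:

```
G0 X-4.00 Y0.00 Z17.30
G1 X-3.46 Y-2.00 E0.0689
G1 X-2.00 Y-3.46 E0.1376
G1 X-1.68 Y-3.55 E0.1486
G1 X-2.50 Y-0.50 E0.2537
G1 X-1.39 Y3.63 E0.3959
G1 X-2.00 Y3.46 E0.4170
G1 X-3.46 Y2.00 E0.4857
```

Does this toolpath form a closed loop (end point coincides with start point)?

Start point (G0): (-4.00, 0.00). End point (last G1): the path does not return to the start — open.

no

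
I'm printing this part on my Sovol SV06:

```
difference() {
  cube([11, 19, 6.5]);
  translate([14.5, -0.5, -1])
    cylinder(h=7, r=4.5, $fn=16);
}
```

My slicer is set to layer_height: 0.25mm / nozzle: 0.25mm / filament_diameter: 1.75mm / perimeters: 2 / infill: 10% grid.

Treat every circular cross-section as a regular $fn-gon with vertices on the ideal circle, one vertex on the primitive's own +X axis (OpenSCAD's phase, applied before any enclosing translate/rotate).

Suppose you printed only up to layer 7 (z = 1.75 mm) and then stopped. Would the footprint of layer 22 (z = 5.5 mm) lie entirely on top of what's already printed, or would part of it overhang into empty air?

Compare the two slices. At z = 1.75: the 11×19 cube contributes its full rectangle (area 209.00 mm²); the r=4.5 cylinder at (14.5, -0.5) gives a regular 16-gon of circumradius 4.5 (constant along its height) (area = (16/2)·4.500²·sin(360°/16) = 61.99 mm²); Taking the first minus the rest: starting from the 11×19 cube (209.00 mm²), the r=4.5 cylinder at (14.5, -0.5) partially overlaps it — only the 1.28 mm² overlap (of its 61.99 mm²) is removed, clipping the outline — area = 207.72 mm². At z = 5.5: the cube (footprint 11×19) is included at this height (area 209.00 mm²); the cylinder at (14.5, -0.5): section is a regular 16-gon, circumradius r=4.5 (area = (16/2)·4.500²·sin(360°/16) = 61.99 mm²); Subtracting the remaining from the first: starting from the 11×19 cube (209.00 mm²), the r=4.5 cylinder at (14.5, -0.5) partially overlaps it — only the 1.28 mm² overlap (of its 61.99 mm²) is removed, clipping the outline — area = 207.72 mm². Checking containment: the cross-section at z = 5.5 is a subset of the cross-section at z = 1.75.

entirely on top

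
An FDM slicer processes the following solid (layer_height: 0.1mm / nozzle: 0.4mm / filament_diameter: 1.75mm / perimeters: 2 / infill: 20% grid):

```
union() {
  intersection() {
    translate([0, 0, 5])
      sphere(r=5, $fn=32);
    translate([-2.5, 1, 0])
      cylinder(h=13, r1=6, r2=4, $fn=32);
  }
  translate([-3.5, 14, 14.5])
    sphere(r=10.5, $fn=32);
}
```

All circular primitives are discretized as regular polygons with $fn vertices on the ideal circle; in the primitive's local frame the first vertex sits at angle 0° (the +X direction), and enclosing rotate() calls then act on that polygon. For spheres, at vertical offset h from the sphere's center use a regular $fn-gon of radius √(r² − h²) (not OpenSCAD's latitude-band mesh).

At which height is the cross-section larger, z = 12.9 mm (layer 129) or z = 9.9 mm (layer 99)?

Layer 129 (z = 12.9): the sphere does not reach this height (|z−center|=7.900 > r=5); the cone at (-2.5, 1): at t=0.992 of its height the radius interpolates to r₁+(r₂−r₁)t = 4.015, giving a regular 32-gon of that circumradius (area = (32/2)·4.015²·sin(360°/32) = 50.33 mm²); After intersecting: at least one operand is absent at this height, so nothing remains; the sphere at (-3.5, 14): section is a regular 32-gon, circumradius = √(r²−h²) = √(10.5²−1.6²) = 10.377 (area = (32/2)·10.377²·sin(360°/32) = 336.15 mm²); Merging all regions: only the r=10.5 sphere at (-3.5, 14) is present, so the union is just that shape — area = 336.15 mm². So its area = 336.15 mm². Layer 99 (z = 9.9): the sphere: section is a regular 32-gon, circumradius = √(r²−h²) = √(5²−4.9²) = 0.995 (area = (32/2)·0.995²·sin(360°/32) = 3.09 mm²); the cone at (-2.5, 1) (r1=6→r2=4) has section circumradius 4.477 here — a regular 32-gon (area = (32/2)·4.477²·sin(360°/32) = 62.56 mm²); Taking the intersection: the r=5 sphere lies inside the cone at (-2.5, 1), so it is kept whole — area = 3.09 mm²; the r=10.5 sphere at (-3.5, 14) slices to a regular 32-gon of circumradius 9.439 (√(r²−h²) with h=4.6 from center) (area = (32/2)·9.439²·sin(360°/32) = 278.09 mm²); Merging all regions: the 2 present regions are separate (no shared area or edge), so areas and boundary lengths simply add and each stays a separate island — area = 281.18 mm². So its area = 281.18 mm². Layer 129 is larger (336.15 vs 281.18 mm²).

layer 129 (z = 12.9 mm)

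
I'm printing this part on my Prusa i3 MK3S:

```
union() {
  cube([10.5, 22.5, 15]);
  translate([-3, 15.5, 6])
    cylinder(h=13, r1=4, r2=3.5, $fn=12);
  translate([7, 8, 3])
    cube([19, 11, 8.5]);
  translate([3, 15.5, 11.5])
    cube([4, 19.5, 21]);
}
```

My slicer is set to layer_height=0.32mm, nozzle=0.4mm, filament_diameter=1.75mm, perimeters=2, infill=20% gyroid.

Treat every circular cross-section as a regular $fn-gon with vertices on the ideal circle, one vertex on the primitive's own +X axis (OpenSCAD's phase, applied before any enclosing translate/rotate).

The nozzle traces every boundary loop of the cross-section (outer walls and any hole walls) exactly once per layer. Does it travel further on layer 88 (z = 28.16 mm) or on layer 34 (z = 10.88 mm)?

Layer 88 (z = 28.16): the cube is absent (z outside [0, 15]); the cone at (-3, 15.5) does not reach this height (z outside [6, 19]); the cube at (7, 8) does not reach this height (z outside [3, 11.5]); the cube at (3, 15.5) (footprint 4×19.5) is included at this height (perimeter 47.00 mm); Taking the union: only the 4×19.5 cube at (3, 15.5) is present, so the union is just that shape — boundary = 47.00 mm. So its perimeter = 47.00 mm. Layer 34 (z = 10.88): the cube is present — its section is the full 10.5×22.5 rectangle (perimeter 66.00 mm); the cone at (-3, 15.5): at t=0.375 of its height the radius interpolates to r₁+(r₂−r₁)t = 3.812, giving a regular 12-gon of that circumradius (perimeter = 2·12·3.812·sin(180°/12) = 23.68 mm); the cube at (7, 8) is present — its section is the full 19×11 rectangle (perimeter 60.00 mm); the cube at (3, 15.5) is absent (z outside [11.5, 32.5]); Combining (union): the regions partially overlap (shared area 40.71 mm²), so the edge portions inside another operand are dropped and the merged outline is re-measured after clipping — boundary = 111.47 mm. So its perimeter = 111.47 mm. Layer 34 is larger (111.47 vs 47.00 mm).

layer 34 (z = 10.88 mm)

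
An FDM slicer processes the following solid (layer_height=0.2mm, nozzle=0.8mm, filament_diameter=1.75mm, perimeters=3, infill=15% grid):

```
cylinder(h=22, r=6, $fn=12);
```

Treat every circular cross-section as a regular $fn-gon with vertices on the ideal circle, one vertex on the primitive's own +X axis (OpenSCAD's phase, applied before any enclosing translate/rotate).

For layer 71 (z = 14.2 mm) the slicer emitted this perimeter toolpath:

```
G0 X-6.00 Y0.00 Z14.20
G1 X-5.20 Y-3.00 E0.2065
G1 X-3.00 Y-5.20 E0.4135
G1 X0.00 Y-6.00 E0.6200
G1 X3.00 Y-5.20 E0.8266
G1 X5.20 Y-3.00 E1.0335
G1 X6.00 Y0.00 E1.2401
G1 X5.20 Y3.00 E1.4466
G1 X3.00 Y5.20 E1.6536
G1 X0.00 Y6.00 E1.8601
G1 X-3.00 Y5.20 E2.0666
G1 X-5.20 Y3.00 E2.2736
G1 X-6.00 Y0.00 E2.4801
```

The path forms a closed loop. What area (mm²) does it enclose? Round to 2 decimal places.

108.08 mm²

Apply the shoelace formula to the sequence of (X, Y) vertices; enclosed area = 108.08 mm².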